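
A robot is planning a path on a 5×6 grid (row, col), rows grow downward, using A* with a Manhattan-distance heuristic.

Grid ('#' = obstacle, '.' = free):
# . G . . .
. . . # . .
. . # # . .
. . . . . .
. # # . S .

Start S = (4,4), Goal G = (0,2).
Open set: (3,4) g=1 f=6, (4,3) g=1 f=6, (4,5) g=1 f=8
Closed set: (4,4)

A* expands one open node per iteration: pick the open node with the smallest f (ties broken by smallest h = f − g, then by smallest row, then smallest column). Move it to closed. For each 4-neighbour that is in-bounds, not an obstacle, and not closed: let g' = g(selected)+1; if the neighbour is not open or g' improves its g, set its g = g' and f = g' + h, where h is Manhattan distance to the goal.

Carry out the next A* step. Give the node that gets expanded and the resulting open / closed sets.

expanded=(3,4); open=[(2,4) g=2 f=6, (3,3) g=2 f=6, (3,5) g=2 f=8, (4,3) g=1 f=6, (4,5) g=1 f=8]; closed=[(3,4), (4,4)]

step 1: expand (3,4) (f=6, h=5) → closed; open now [(2,4) g=2 f=6, (3,3) g=2 f=6, (3,5) g=2 f=8, (4,3) g=1 f=6, (4,5) g=1 f=8]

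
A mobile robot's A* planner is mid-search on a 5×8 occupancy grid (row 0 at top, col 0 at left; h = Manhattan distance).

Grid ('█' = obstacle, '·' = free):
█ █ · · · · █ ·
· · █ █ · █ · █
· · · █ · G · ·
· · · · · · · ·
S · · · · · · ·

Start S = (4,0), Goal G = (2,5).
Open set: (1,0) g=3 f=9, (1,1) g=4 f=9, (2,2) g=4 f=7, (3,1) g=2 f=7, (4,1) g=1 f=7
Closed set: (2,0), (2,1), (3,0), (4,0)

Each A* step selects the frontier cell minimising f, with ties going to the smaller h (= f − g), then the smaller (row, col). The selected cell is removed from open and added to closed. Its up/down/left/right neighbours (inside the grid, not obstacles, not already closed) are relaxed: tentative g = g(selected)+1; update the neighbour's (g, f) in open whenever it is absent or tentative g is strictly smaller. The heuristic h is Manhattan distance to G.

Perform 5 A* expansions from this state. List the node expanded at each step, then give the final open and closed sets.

order=[(2,2) → (3,1) → (3,2) → (3,3) → (3,4)]; open=[(1,0) g=3 f=9, (1,1) g=4 f=9, (2,4) g=6 f=7, (3,5) g=6 f=7, (4,1) g=1 f=7, (4,2) g=4 f=9, (4,3) g=5 f=9, (4,4) g=6 f=9]; closed=[(2,0), (2,1), (2,2), (3,0), (3,1), (3,2), (3,3), (3,4), (4,0)]

step 1: expand (2,2) (f=7, h=3) → closed; open now [(1,0) g=3 f=9, (1,1) g=4 f=9, (3,1) g=2 f=7, (3,2) g=5 f=9, (4,1) g=1 f=7]
step 2: expand (3,1) (f=7, h=5) → closed; open now [(1,0) g=3 f=9, (1,1) g=4 f=9, (3,2) g=3 f=7, (4,1) g=1 f=7]
step 3: expand (3,2) (f=7, h=4) → closed; open now [(1,0) g=3 f=9, (1,1) g=4 f=9, (3,3) g=4 f=7, (4,1) g=1 f=7, (4,2) g=4 f=9]
step 4: expand (3,3) (f=7, h=3) → closed; open now [(1,0) g=3 f=9, (1,1) g=4 f=9, (3,4) g=5 f=7, (4,1) g=1 f=7, (4,2) g=4 f=9, (4,3) g=5 f=9]
step 5: expand (3,4) (f=7, h=2) → closed; open now [(1,0) g=3 f=9, (1,1) g=4 f=9, (2,4) g=6 f=7, (3,5) g=6 f=7, (4,1) g=1 f=7, (4,2) g=4 f=9, (4,3) g=5 f=9, (4,4) g=6 f=9]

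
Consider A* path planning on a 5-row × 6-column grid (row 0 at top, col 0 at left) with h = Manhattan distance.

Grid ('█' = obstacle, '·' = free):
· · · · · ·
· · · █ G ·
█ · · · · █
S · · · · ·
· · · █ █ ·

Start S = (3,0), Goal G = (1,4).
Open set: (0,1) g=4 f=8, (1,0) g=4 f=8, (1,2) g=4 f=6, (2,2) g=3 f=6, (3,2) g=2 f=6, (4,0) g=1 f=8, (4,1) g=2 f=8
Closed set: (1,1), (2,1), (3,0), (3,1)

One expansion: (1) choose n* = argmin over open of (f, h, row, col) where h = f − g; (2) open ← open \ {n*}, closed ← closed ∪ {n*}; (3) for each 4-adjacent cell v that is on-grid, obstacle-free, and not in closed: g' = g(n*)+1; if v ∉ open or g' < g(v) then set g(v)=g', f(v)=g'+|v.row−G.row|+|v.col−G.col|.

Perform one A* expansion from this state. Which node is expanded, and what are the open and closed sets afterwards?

expanded=(1,2); open=[(0,1) g=4 f=8, (0,2) g=5 f=8, (1,0) g=4 f=8, (2,2) g=3 f=6, (3,2) g=2 f=6, (4,0) g=1 f=8, (4,1) g=2 f=8]; closed=[(1,1), (1,2), (2,1), (3,0), (3,1)]

step 1: expand (1,2) (f=6, h=2) → closed; open now [(0,1) g=4 f=8, (0,2) g=5 f=8, (1,0) g=4 f=8, (2,2) g=3 f=6, (3,2) g=2 f=6, (4,0) g=1 f=8, (4,1) g=2 f=8]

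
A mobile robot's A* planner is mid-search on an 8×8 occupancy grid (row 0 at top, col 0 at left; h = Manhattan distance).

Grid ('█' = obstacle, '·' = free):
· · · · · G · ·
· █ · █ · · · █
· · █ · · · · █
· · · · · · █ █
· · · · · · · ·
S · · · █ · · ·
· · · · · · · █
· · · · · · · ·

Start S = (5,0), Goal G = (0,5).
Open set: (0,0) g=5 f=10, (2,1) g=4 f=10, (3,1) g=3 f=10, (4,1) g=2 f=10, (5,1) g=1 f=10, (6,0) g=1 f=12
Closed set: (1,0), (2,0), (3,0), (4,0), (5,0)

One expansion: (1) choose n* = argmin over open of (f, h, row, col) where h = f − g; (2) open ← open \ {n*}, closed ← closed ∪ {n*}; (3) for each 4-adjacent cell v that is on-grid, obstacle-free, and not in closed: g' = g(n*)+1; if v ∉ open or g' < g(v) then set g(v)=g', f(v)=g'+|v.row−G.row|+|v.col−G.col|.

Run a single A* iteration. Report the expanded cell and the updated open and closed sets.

expanded=(0,0); open=[(0,1) g=6 f=10, (2,1) g=4 f=10, (3,1) g=3 f=10, (4,1) g=2 f=10, (5,1) g=1 f=10, (6,0) g=1 f=12]; closed=[(0,0), (1,0), (2,0), (3,0), (4,0), (5,0)]

step 1: expand (0,0) (f=10, h=5) → closed; open now [(0,1) g=6 f=10, (2,1) g=4 f=10, (3,1) g=3 f=10, (4,1) g=2 f=10, (5,1) g=1 f=10, (6,0) g=1 f=12]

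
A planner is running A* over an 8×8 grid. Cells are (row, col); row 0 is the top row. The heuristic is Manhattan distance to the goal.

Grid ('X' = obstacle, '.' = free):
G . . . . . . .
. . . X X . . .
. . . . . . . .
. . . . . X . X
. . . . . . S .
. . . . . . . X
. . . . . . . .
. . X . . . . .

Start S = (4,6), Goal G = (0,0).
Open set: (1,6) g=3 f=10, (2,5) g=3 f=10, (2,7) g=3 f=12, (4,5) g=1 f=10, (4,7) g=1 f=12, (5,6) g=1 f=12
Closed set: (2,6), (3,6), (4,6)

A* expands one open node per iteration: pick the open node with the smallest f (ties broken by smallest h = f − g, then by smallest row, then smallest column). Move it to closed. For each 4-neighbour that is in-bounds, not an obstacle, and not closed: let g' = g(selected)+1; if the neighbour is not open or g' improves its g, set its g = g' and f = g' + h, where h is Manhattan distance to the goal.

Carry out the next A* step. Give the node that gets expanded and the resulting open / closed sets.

step 1: expand (1,6) (f=10, h=7) → closed; open now [(0,6) g=4 f=10, (1,5) g=4 f=10, (1,7) g=4 f=12, (2,5) g=3 f=10, (2,7) g=3 f=12, (4,5) g=1 f=10, (4,7) g=1 f=12, (5,6) g=1 f=12]

expanded=(1,6); open=[(0,6) g=4 f=10, (1,5) g=4 f=10, (1,7) g=4 f=12, (2,5) g=3 f=10, (2,7) g=3 f=12, (4,5) g=1 f=10, (4,7) g=1 f=12, (5,6) g=1 f=12]; closed=[(1,6), (2,6), (3,6), (4,6)]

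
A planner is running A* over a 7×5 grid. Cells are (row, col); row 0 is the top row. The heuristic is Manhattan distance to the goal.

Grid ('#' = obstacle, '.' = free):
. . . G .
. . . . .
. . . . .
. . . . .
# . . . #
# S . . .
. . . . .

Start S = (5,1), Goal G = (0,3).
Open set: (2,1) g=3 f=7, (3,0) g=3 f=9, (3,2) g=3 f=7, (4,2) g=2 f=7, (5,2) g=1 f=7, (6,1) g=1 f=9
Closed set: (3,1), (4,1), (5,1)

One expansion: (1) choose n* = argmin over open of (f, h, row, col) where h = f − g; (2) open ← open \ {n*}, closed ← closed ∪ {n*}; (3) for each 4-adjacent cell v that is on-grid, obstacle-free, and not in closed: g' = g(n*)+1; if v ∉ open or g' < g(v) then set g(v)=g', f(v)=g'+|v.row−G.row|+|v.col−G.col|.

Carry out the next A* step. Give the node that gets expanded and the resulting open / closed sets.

step 1: expand (2,1) (f=7, h=4) → closed; open now [(1,1) g=4 f=7, (2,0) g=4 f=9, (2,2) g=4 f=7, (3,0) g=3 f=9, (3,2) g=3 f=7, (4,2) g=2 f=7, (5,2) g=1 f=7, (6,1) g=1 f=9]

expanded=(2,1); open=[(1,1) g=4 f=7, (2,0) g=4 f=9, (2,2) g=4 f=7, (3,0) g=3 f=9, (3,2) g=3 f=7, (4,2) g=2 f=7, (5,2) g=1 f=7, (6,1) g=1 f=9]; closed=[(2,1), (3,1), (4,1), (5,1)]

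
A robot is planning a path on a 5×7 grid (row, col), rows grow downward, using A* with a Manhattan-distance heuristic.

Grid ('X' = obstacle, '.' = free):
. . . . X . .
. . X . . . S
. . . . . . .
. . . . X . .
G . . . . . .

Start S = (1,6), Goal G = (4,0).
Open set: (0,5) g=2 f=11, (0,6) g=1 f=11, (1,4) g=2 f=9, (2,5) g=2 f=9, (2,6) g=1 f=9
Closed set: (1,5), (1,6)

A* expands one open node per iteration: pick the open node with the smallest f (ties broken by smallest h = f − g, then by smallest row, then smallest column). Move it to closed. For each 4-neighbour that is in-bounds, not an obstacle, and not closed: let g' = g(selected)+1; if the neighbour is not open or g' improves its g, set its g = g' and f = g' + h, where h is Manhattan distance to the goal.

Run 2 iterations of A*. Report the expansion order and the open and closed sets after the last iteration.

order=[(1,4) → (1,3)]; open=[(0,3) g=4 f=11, (0,5) g=2 f=11, (0,6) g=1 f=11, (2,3) g=4 f=9, (2,4) g=3 f=9, (2,5) g=2 f=9, (2,6) g=1 f=9]; closed=[(1,3), (1,4), (1,5), (1,6)]

step 1: expand (1,4) (f=9, h=7) → closed; open now [(0,5) g=2 f=11, (0,6) g=1 f=11, (1,3) g=3 f=9, (2,4) g=3 f=9, (2,5) g=2 f=9, (2,6) g=1 f=9]
step 2: expand (1,3) (f=9, h=6) → closed; open now [(0,3) g=4 f=11, (0,5) g=2 f=11, (0,6) g=1 f=11, (2,3) g=4 f=9, (2,4) g=3 f=9, (2,5) g=2 f=9, (2,6) g=1 f=9]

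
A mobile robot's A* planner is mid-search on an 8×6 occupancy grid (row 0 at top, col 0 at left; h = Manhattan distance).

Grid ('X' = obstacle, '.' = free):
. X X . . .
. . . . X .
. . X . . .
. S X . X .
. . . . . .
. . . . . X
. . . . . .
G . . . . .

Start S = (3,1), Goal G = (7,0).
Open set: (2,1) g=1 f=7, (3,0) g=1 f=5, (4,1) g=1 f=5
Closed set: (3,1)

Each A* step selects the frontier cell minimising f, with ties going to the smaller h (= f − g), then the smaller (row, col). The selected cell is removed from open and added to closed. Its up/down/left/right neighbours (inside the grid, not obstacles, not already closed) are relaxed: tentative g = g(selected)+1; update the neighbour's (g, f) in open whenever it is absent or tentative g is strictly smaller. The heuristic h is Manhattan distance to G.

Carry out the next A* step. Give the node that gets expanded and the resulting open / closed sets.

expanded=(3,0); open=[(2,0) g=2 f=7, (2,1) g=1 f=7, (4,0) g=2 f=5, (4,1) g=1 f=5]; closed=[(3,0), (3,1)]

step 1: expand (3,0) (f=5, h=4) → closed; open now [(2,0) g=2 f=7, (2,1) g=1 f=7, (4,0) g=2 f=5, (4,1) g=1 f=5]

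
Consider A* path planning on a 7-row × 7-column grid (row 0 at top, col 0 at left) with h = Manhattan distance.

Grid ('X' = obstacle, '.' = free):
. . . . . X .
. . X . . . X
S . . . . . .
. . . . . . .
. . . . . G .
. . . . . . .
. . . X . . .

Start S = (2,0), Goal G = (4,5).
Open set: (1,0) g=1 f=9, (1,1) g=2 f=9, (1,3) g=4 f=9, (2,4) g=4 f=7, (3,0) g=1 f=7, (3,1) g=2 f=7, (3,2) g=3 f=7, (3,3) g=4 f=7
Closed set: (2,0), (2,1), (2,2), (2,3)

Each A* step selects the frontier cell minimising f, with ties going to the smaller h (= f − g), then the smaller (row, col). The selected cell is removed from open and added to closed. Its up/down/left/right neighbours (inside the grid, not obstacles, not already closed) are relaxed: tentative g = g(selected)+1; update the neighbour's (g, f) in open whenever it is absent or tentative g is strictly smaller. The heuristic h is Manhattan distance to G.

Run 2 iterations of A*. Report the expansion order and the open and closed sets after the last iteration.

step 1: expand (2,4) (f=7, h=3) → closed; open now [(1,0) g=1 f=9, (1,1) g=2 f=9, (1,3) g=4 f=9, (1,4) g=5 f=9, (2,5) g=5 f=7, (3,0) g=1 f=7, (3,1) g=2 f=7, (3,2) g=3 f=7, (3,3) g=4 f=7, (3,4) g=5 f=7]
step 2: expand (2,5) (f=7, h=2) → closed; open now [(1,0) g=1 f=9, (1,1) g=2 f=9, (1,3) g=4 f=9, (1,4) g=5 f=9, (1,5) g=6 f=9, (2,6) g=6 f=9, (3,0) g=1 f=7, (3,1) g=2 f=7, (3,2) g=3 f=7, (3,3) g=4 f=7, (3,4) g=5 f=7, (3,5) g=6 f=7]

order=[(2,4) → (2,5)]; open=[(1,0) g=1 f=9, (1,1) g=2 f=9, (1,3) g=4 f=9, (1,4) g=5 f=9, (1,5) g=6 f=9, (2,6) g=6 f=9, (3,0) g=1 f=7, (3,1) g=2 f=7, (3,2) g=3 f=7, (3,3) g=4 f=7, (3,4) g=5 f=7, (3,5) g=6 f=7]; closed=[(2,0), (2,1), (2,2), (2,3), (2,4), (2,5)]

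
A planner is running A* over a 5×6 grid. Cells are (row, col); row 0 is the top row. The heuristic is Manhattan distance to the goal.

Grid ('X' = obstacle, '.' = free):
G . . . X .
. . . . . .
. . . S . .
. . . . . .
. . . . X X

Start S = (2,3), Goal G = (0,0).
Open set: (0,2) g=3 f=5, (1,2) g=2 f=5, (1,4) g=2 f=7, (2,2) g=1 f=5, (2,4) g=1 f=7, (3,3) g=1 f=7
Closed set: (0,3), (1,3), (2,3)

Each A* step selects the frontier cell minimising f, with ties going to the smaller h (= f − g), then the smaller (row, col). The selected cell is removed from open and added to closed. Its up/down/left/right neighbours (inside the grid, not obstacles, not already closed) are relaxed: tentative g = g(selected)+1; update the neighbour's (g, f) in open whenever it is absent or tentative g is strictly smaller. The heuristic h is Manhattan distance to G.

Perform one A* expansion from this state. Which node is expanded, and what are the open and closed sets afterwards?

expanded=(0,2); open=[(0,1) g=4 f=5, (1,2) g=2 f=5, (1,4) g=2 f=7, (2,2) g=1 f=5, (2,4) g=1 f=7, (3,3) g=1 f=7]; closed=[(0,2), (0,3), (1,3), (2,3)]

step 1: expand (0,2) (f=5, h=2) → closed; open now [(0,1) g=4 f=5, (1,2) g=2 f=5, (1,4) g=2 f=7, (2,2) g=1 f=5, (2,4) g=1 f=7, (3,3) g=1 f=7]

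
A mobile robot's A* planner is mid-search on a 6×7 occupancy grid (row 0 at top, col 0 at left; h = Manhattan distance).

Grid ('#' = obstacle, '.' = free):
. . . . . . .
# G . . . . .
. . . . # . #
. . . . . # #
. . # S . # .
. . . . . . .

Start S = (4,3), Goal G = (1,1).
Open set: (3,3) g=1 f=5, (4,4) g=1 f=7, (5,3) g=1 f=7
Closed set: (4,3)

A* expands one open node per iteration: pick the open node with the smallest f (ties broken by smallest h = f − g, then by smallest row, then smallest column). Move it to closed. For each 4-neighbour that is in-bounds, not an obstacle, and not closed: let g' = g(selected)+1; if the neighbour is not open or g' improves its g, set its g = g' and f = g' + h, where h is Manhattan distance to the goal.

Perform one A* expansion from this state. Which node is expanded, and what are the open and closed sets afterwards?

step 1: expand (3,3) (f=5, h=4) → closed; open now [(2,3) g=2 f=5, (3,2) g=2 f=5, (3,4) g=2 f=7, (4,4) g=1 f=7, (5,3) g=1 f=7]

expanded=(3,3); open=[(2,3) g=2 f=5, (3,2) g=2 f=5, (3,4) g=2 f=7, (4,4) g=1 f=7, (5,3) g=1 f=7]; closed=[(3,3), (4,3)]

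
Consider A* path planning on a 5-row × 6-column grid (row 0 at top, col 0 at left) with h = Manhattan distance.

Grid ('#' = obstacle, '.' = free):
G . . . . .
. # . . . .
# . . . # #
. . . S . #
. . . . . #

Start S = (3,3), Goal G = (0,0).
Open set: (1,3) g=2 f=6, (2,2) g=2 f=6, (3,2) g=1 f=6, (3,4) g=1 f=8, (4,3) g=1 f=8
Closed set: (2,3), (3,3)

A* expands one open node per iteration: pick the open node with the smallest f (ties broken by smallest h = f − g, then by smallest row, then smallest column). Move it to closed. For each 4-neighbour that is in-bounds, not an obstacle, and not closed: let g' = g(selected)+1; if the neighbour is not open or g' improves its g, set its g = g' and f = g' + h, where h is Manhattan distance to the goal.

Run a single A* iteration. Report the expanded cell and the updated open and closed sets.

step 1: expand (1,3) (f=6, h=4) → closed; open now [(0,3) g=3 f=6, (1,2) g=3 f=6, (1,4) g=3 f=8, (2,2) g=2 f=6, (3,2) g=1 f=6, (3,4) g=1 f=8, (4,3) g=1 f=8]

expanded=(1,3); open=[(0,3) g=3 f=6, (1,2) g=3 f=6, (1,4) g=3 f=8, (2,2) g=2 f=6, (3,2) g=1 f=6, (3,4) g=1 f=8, (4,3) g=1 f=8]; closed=[(1,3), (2,3), (3,3)]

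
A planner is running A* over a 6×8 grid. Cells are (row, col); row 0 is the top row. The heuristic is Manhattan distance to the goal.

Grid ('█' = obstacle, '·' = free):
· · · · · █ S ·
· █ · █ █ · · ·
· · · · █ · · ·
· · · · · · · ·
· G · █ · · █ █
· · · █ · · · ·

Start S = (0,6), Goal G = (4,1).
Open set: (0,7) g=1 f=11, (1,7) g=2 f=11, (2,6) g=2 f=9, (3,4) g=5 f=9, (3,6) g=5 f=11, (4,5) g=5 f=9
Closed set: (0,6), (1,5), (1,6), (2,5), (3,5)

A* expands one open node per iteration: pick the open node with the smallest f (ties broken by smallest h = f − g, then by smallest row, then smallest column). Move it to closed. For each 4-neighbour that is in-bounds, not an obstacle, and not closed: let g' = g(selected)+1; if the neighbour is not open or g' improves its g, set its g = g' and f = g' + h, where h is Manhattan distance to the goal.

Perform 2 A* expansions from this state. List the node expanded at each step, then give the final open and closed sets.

step 1: expand (3,4) (f=9, h=4) → closed; open now [(0,7) g=1 f=11, (1,7) g=2 f=11, (2,6) g=2 f=9, (3,3) g=6 f=9, (3,6) g=5 f=11, (4,4) g=6 f=9, (4,5) g=5 f=9]
step 2: expand (3,3) (f=9, h=3) → closed; open now [(0,7) g=1 f=11, (1,7) g=2 f=11, (2,3) g=7 f=11, (2,6) g=2 f=9, (3,2) g=7 f=9, (3,6) g=5 f=11, (4,4) g=6 f=9, (4,5) g=5 f=9]

order=[(3,4) → (3,3)]; open=[(0,7) g=1 f=11, (1,7) g=2 f=11, (2,3) g=7 f=11, (2,6) g=2 f=9, (3,2) g=7 f=9, (3,6) g=5 f=11, (4,4) g=6 f=9, (4,5) g=5 f=9]; closed=[(0,6), (1,5), (1,6), (2,5), (3,3), (3,4), (3,5)]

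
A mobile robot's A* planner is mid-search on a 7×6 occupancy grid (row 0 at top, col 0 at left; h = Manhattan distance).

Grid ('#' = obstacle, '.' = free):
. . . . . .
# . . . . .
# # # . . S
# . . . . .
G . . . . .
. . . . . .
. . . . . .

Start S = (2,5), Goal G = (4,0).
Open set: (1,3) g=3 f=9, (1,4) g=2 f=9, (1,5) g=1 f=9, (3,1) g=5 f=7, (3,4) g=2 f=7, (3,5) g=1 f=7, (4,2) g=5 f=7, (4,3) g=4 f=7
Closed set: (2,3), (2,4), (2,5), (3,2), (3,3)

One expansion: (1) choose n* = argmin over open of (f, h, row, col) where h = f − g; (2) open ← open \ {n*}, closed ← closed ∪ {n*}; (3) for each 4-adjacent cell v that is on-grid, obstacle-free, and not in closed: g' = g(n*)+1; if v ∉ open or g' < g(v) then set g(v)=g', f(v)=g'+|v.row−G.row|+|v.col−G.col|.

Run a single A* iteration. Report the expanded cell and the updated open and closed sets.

expanded=(3,1); open=[(1,3) g=3 f=9, (1,4) g=2 f=9, (1,5) g=1 f=9, (3,4) g=2 f=7, (3,5) g=1 f=7, (4,1) g=6 f=7, (4,2) g=5 f=7, (4,3) g=4 f=7]; closed=[(2,3), (2,4), (2,5), (3,1), (3,2), (3,3)]

step 1: expand (3,1) (f=7, h=2) → closed; open now [(1,3) g=3 f=9, (1,4) g=2 f=9, (1,5) g=1 f=9, (3,4) g=2 f=7, (3,5) g=1 f=7, (4,1) g=6 f=7, (4,2) g=5 f=7, (4,3) g=4 f=7]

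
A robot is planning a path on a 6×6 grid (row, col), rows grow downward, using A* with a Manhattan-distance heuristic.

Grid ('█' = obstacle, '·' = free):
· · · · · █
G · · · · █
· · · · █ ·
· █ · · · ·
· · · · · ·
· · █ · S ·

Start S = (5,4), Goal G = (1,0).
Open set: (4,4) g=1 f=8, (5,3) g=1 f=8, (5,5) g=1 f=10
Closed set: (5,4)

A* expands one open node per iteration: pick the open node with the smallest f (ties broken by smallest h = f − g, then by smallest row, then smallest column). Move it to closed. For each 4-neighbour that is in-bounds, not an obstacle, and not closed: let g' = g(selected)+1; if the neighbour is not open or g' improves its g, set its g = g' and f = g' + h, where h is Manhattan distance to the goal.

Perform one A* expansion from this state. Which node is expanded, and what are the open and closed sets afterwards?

step 1: expand (4,4) (f=8, h=7) → closed; open now [(3,4) g=2 f=8, (4,3) g=2 f=8, (4,5) g=2 f=10, (5,3) g=1 f=8, (5,5) g=1 f=10]

expanded=(4,4); open=[(3,4) g=2 f=8, (4,3) g=2 f=8, (4,5) g=2 f=10, (5,3) g=1 f=8, (5,5) g=1 f=10]; closed=[(4,4), (5,4)]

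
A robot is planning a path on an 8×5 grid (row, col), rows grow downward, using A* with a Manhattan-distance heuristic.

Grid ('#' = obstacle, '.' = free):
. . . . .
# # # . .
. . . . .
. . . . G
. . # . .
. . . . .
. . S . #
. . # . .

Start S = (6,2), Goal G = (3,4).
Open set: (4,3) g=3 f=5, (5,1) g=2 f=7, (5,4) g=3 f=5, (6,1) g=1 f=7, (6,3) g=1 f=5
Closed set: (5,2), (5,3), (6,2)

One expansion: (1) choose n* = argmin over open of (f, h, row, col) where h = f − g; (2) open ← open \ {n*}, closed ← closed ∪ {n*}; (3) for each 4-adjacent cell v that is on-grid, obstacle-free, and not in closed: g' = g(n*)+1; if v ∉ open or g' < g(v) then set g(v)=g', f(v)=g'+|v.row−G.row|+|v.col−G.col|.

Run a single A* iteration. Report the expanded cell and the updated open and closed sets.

step 1: expand (4,3) (f=5, h=2) → closed; open now [(3,3) g=4 f=5, (4,4) g=4 f=5, (5,1) g=2 f=7, (5,4) g=3 f=5, (6,1) g=1 f=7, (6,3) g=1 f=5]

expanded=(4,3); open=[(3,3) g=4 f=5, (4,4) g=4 f=5, (5,1) g=2 f=7, (5,4) g=3 f=5, (6,1) g=1 f=7, (6,3) g=1 f=5]; closed=[(4,3), (5,2), (5,3), (6,2)]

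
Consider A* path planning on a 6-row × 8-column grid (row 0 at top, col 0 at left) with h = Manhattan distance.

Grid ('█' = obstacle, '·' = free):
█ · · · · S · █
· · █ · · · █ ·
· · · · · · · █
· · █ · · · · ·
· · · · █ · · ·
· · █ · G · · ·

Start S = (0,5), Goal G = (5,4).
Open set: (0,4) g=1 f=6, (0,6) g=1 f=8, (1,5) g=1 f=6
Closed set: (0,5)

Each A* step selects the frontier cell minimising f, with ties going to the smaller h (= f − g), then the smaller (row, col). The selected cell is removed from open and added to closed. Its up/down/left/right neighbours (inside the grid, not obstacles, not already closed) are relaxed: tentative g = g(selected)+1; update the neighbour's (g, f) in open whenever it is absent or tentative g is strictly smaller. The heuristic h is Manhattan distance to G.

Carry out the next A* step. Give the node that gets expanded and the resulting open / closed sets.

step 1: expand (0,4) (f=6, h=5) → closed; open now [(0,3) g=2 f=8, (0,6) g=1 f=8, (1,4) g=2 f=6, (1,5) g=1 f=6]

expanded=(0,4); open=[(0,3) g=2 f=8, (0,6) g=1 f=8, (1,4) g=2 f=6, (1,5) g=1 f=6]; closed=[(0,4), (0,5)]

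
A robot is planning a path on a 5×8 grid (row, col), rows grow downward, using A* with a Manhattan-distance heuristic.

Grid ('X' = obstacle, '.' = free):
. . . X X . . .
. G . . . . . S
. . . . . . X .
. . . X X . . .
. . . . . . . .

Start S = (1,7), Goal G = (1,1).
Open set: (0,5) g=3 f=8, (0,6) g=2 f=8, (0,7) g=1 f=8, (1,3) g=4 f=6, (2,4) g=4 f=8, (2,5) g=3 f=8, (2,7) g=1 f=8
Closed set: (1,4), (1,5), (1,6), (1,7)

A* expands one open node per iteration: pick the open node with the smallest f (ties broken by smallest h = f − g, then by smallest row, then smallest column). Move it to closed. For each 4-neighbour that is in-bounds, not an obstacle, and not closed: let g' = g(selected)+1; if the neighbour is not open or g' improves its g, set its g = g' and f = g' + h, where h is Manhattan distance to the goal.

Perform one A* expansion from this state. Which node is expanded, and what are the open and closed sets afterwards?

step 1: expand (1,3) (f=6, h=2) → closed; open now [(0,5) g=3 f=8, (0,6) g=2 f=8, (0,7) g=1 f=8, (1,2) g=5 f=6, (2,3) g=5 f=8, (2,4) g=4 f=8, (2,5) g=3 f=8, (2,7) g=1 f=8]

expanded=(1,3); open=[(0,5) g=3 f=8, (0,6) g=2 f=8, (0,7) g=1 f=8, (1,2) g=5 f=6, (2,3) g=5 f=8, (2,4) g=4 f=8, (2,5) g=3 f=8, (2,7) g=1 f=8]; closed=[(1,3), (1,4), (1,5), (1,6), (1,7)]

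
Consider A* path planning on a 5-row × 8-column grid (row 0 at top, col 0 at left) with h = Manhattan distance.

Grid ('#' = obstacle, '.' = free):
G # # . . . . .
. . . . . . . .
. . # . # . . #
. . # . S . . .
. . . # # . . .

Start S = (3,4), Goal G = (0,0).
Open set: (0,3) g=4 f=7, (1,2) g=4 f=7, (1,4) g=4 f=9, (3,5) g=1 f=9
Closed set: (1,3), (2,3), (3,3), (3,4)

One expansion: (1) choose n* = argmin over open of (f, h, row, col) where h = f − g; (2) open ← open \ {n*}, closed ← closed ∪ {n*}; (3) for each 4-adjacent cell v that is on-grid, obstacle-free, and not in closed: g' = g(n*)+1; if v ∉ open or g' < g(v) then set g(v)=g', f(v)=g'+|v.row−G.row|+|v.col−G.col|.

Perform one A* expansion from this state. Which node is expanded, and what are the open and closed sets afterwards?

step 1: expand (0,3) (f=7, h=3) → closed; open now [(0,4) g=5 f=9, (1,2) g=4 f=7, (1,4) g=4 f=9, (3,5) g=1 f=9]

expanded=(0,3); open=[(0,4) g=5 f=9, (1,2) g=4 f=7, (1,4) g=4 f=9, (3,5) g=1 f=9]; closed=[(0,3), (1,3), (2,3), (3,3), (3,4)]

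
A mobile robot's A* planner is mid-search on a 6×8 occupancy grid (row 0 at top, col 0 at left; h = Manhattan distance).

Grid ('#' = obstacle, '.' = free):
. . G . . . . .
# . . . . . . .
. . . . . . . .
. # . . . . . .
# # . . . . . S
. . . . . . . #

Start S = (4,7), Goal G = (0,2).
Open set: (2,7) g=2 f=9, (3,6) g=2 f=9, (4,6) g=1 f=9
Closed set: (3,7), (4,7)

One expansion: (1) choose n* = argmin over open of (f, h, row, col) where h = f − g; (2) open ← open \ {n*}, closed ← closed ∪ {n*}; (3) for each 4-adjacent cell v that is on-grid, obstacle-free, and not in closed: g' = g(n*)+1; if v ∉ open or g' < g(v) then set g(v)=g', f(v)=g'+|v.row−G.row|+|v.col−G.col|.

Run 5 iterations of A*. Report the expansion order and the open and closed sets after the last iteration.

order=[(2,7) → (1,7) → (0,7) → (0,6) → (0,5)]; open=[(0,4) g=7 f=9, (1,5) g=7 f=11, (1,6) g=4 f=9, (2,6) g=3 f=9, (3,6) g=2 f=9, (4,6) g=1 f=9]; closed=[(0,5), (0,6), (0,7), (1,7), (2,7), (3,7), (4,7)]

step 1: expand (2,7) (f=9, h=7) → closed; open now [(1,7) g=3 f=9, (2,6) g=3 f=9, (3,6) g=2 f=9, (4,6) g=1 f=9]
step 2: expand (1,7) (f=9, h=6) → closed; open now [(0,7) g=4 f=9, (1,6) g=4 f=9, (2,6) g=3 f=9, (3,6) g=2 f=9, (4,6) g=1 f=9]
step 3: expand (0,7) (f=9, h=5) → closed; open now [(0,6) g=5 f=9, (1,6) g=4 f=9, (2,6) g=3 f=9, (3,6) g=2 f=9, (4,6) g=1 f=9]
step 4: expand (0,6) (f=9, h=4) → closed; open now [(0,5) g=6 f=9, (1,6) g=4 f=9, (2,6) g=3 f=9, (3,6) g=2 f=9, (4,6) g=1 f=9]
step 5: expand (0,5) (f=9, h=3) → closed; open now [(0,4) g=7 f=9, (1,5) g=7 f=11, (1,6) g=4 f=9, (2,6) g=3 f=9, (3,6) g=2 f=9, (4,6) g=1 f=9]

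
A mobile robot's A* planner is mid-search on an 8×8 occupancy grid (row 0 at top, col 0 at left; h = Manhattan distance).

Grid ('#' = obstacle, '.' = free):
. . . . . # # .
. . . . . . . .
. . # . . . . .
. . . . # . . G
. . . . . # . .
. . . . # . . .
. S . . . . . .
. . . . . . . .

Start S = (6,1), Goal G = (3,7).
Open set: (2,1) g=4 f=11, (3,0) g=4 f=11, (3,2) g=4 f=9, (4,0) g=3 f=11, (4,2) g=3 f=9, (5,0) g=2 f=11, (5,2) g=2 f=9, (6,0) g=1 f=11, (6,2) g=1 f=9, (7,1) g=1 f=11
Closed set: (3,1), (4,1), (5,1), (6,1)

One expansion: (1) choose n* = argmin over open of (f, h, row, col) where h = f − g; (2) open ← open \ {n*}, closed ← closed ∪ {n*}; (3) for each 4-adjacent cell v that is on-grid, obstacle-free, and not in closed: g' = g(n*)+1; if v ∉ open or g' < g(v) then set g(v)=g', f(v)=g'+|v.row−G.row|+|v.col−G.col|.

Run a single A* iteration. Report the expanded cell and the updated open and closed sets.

expanded=(3,2); open=[(2,1) g=4 f=11, (3,0) g=4 f=11, (3,3) g=5 f=9, (4,0) g=3 f=11, (4,2) g=3 f=9, (5,0) g=2 f=11, (5,2) g=2 f=9, (6,0) g=1 f=11, (6,2) g=1 f=9, (7,1) g=1 f=11]; closed=[(3,1), (3,2), (4,1), (5,1), (6,1)]

step 1: expand (3,2) (f=9, h=5) → closed; open now [(2,1) g=4 f=11, (3,0) g=4 f=11, (3,3) g=5 f=9, (4,0) g=3 f=11, (4,2) g=3 f=9, (5,0) g=2 f=11, (5,2) g=2 f=9, (6,0) g=1 f=11, (6,2) g=1 f=9, (7,1) g=1 f=11]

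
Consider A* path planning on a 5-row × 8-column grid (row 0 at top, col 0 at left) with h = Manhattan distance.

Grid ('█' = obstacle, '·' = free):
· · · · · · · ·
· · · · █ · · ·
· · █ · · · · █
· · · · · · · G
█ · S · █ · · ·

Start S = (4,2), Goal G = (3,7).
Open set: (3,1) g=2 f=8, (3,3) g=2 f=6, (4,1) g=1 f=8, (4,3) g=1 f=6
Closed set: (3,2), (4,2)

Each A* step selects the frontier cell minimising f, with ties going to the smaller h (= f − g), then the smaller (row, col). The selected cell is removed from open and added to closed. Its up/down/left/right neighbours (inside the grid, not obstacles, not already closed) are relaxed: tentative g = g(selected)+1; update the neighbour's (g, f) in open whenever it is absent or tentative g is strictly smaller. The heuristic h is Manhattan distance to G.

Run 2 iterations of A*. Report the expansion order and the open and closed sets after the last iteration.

step 1: expand (3,3) (f=6, h=4) → closed; open now [(2,3) g=3 f=8, (3,1) g=2 f=8, (3,4) g=3 f=6, (4,1) g=1 f=8, (4,3) g=1 f=6]
step 2: expand (3,4) (f=6, h=3) → closed; open now [(2,3) g=3 f=8, (2,4) g=4 f=8, (3,1) g=2 f=8, (3,5) g=4 f=6, (4,1) g=1 f=8, (4,3) g=1 f=6]

order=[(3,3) → (3,4)]; open=[(2,3) g=3 f=8, (2,4) g=4 f=8, (3,1) g=2 f=8, (3,5) g=4 f=6, (4,1) g=1 f=8, (4,3) g=1 f=6]; closed=[(3,2), (3,3), (3,4), (4,2)]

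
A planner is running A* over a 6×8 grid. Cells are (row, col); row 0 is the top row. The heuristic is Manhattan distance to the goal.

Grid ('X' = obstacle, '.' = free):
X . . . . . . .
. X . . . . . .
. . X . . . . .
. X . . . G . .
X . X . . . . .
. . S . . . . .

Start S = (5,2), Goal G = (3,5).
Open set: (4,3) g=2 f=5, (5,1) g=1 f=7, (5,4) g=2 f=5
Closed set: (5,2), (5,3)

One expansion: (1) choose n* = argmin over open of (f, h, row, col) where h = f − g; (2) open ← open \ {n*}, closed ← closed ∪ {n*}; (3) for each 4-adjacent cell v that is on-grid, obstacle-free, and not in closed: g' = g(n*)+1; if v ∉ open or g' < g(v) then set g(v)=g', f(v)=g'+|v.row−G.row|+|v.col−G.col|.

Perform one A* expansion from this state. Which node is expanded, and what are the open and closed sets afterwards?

expanded=(4,3); open=[(3,3) g=3 f=5, (4,4) g=3 f=5, (5,1) g=1 f=7, (5,4) g=2 f=5]; closed=[(4,3), (5,2), (5,3)]

step 1: expand (4,3) (f=5, h=3) → closed; open now [(3,3) g=3 f=5, (4,4) g=3 f=5, (5,1) g=1 f=7, (5,4) g=2 f=5]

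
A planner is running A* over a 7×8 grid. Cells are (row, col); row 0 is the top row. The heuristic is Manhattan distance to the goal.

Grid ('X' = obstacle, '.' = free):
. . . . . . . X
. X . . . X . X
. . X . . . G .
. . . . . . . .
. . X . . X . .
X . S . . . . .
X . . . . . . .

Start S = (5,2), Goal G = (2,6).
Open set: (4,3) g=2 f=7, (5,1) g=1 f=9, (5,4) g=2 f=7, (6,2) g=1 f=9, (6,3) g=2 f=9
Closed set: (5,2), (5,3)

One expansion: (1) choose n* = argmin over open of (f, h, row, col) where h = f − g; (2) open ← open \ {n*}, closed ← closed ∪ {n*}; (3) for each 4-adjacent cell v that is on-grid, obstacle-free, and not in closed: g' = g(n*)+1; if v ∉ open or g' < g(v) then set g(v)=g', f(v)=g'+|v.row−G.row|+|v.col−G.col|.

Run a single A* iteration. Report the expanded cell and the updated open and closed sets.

expanded=(4,3); open=[(3,3) g=3 f=7, (4,4) g=3 f=7, (5,1) g=1 f=9, (5,4) g=2 f=7, (6,2) g=1 f=9, (6,3) g=2 f=9]; closed=[(4,3), (5,2), (5,3)]

step 1: expand (4,3) (f=7, h=5) → closed; open now [(3,3) g=3 f=7, (4,4) g=3 f=7, (5,1) g=1 f=9, (5,4) g=2 f=7, (6,2) g=1 f=9, (6,3) g=2 f=9]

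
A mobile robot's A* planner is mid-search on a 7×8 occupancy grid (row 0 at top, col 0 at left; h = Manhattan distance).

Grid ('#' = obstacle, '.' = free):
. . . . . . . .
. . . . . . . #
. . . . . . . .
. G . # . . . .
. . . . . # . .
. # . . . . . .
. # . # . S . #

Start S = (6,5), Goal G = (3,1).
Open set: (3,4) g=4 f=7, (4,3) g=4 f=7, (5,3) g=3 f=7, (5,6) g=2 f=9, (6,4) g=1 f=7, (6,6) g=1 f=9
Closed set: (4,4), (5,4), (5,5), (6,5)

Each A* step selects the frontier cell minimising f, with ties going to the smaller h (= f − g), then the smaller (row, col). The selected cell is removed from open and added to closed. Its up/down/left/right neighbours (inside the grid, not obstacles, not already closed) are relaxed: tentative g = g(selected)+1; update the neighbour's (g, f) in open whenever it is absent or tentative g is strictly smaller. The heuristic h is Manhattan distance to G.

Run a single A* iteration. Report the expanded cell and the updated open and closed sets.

step 1: expand (3,4) (f=7, h=3) → closed; open now [(2,4) g=5 f=9, (3,5) g=5 f=9, (4,3) g=4 f=7, (5,3) g=3 f=7, (5,6) g=2 f=9, (6,4) g=1 f=7, (6,6) g=1 f=9]

expanded=(3,4); open=[(2,4) g=5 f=9, (3,5) g=5 f=9, (4,3) g=4 f=7, (5,3) g=3 f=7, (5,6) g=2 f=9, (6,4) g=1 f=7, (6,6) g=1 f=9]; closed=[(3,4), (4,4), (5,4), (5,5), (6,5)]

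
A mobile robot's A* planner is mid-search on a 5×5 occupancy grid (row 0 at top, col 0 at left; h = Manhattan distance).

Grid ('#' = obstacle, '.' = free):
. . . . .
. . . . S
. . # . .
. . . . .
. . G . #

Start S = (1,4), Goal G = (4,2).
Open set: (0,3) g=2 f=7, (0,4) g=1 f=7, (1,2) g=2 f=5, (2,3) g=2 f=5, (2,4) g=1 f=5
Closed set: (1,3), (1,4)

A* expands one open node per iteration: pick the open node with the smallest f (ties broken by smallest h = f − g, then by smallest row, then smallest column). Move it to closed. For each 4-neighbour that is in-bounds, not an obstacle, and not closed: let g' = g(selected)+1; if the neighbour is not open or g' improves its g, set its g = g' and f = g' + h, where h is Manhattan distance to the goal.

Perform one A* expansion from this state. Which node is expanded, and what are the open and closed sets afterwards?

expanded=(1,2); open=[(0,2) g=3 f=7, (0,3) g=2 f=7, (0,4) g=1 f=7, (1,1) g=3 f=7, (2,3) g=2 f=5, (2,4) g=1 f=5]; closed=[(1,2), (1,3), (1,4)]

step 1: expand (1,2) (f=5, h=3) → closed; open now [(0,2) g=3 f=7, (0,3) g=2 f=7, (0,4) g=1 f=7, (1,1) g=3 f=7, (2,3) g=2 f=5, (2,4) g=1 f=5]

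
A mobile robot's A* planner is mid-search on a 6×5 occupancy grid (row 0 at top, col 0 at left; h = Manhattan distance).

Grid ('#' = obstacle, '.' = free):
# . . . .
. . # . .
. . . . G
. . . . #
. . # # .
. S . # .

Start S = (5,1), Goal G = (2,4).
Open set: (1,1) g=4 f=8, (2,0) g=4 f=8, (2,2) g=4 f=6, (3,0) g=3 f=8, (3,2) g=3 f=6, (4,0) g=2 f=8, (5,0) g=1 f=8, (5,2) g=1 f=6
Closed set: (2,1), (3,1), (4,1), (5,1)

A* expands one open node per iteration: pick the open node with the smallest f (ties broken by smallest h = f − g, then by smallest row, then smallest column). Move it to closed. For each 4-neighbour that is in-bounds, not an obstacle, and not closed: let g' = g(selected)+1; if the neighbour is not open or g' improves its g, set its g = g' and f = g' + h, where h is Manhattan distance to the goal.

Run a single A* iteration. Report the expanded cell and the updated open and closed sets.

step 1: expand (2,2) (f=6, h=2) → closed; open now [(1,1) g=4 f=8, (2,0) g=4 f=8, (2,3) g=5 f=6, (3,0) g=3 f=8, (3,2) g=3 f=6, (4,0) g=2 f=8, (5,0) g=1 f=8, (5,2) g=1 f=6]

expanded=(2,2); open=[(1,1) g=4 f=8, (2,0) g=4 f=8, (2,3) g=5 f=6, (3,0) g=3 f=8, (3,2) g=3 f=6, (4,0) g=2 f=8, (5,0) g=1 f=8, (5,2) g=1 f=6]; closed=[(2,1), (2,2), (3,1), (4,1), (5,1)]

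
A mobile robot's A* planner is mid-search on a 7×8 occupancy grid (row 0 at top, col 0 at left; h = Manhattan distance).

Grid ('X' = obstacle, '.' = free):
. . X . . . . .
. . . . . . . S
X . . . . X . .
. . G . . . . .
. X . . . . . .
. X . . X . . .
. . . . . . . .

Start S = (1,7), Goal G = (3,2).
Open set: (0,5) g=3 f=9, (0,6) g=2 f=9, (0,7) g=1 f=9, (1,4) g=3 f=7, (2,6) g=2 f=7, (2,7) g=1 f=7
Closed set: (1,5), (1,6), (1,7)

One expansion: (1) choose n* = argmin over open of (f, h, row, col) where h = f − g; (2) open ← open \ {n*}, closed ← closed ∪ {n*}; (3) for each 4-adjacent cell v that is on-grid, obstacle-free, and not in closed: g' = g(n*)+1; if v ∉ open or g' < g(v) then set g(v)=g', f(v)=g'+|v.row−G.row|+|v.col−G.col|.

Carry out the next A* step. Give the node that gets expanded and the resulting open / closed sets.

step 1: expand (1,4) (f=7, h=4) → closed; open now [(0,4) g=4 f=9, (0,5) g=3 f=9, (0,6) g=2 f=9, (0,7) g=1 f=9, (1,3) g=4 f=7, (2,4) g=4 f=7, (2,6) g=2 f=7, (2,7) g=1 f=7]

expanded=(1,4); open=[(0,4) g=4 f=9, (0,5) g=3 f=9, (0,6) g=2 f=9, (0,7) g=1 f=9, (1,3) g=4 f=7, (2,4) g=4 f=7, (2,6) g=2 f=7, (2,7) g=1 f=7]; closed=[(1,4), (1,5), (1,6), (1,7)]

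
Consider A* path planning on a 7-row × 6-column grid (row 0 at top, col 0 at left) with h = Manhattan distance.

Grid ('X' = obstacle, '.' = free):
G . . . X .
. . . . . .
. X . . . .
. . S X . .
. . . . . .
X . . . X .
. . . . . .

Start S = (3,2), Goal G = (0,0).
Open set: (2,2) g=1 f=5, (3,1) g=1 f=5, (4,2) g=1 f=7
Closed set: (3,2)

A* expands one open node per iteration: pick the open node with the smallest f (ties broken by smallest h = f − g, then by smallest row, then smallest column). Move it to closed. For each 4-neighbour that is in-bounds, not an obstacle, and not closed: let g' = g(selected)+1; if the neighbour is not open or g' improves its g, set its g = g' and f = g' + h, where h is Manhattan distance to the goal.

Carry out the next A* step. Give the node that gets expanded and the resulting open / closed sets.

step 1: expand (2,2) (f=5, h=4) → closed; open now [(1,2) g=2 f=5, (2,3) g=2 f=7, (3,1) g=1 f=5, (4,2) g=1 f=7]

expanded=(2,2); open=[(1,2) g=2 f=5, (2,3) g=2 f=7, (3,1) g=1 f=5, (4,2) g=1 f=7]; closed=[(2,2), (3,2)]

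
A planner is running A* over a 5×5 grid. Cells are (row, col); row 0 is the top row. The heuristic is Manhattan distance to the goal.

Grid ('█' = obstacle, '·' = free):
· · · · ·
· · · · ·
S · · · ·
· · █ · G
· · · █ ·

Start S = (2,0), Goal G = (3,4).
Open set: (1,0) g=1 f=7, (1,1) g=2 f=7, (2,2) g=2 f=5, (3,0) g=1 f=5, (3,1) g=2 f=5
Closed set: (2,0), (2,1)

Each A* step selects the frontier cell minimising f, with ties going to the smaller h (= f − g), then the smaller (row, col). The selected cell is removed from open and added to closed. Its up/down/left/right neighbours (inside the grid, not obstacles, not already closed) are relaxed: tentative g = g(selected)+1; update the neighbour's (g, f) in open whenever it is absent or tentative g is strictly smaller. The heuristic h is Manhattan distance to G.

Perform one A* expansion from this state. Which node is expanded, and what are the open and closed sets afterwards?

expanded=(2,2); open=[(1,0) g=1 f=7, (1,1) g=2 f=7, (1,2) g=3 f=7, (2,3) g=3 f=5, (3,0) g=1 f=5, (3,1) g=2 f=5]; closed=[(2,0), (2,1), (2,2)]

step 1: expand (2,2) (f=5, h=3) → closed; open now [(1,0) g=1 f=7, (1,1) g=2 f=7, (1,2) g=3 f=7, (2,3) g=3 f=5, (3,0) g=1 f=5, (3,1) g=2 f=5]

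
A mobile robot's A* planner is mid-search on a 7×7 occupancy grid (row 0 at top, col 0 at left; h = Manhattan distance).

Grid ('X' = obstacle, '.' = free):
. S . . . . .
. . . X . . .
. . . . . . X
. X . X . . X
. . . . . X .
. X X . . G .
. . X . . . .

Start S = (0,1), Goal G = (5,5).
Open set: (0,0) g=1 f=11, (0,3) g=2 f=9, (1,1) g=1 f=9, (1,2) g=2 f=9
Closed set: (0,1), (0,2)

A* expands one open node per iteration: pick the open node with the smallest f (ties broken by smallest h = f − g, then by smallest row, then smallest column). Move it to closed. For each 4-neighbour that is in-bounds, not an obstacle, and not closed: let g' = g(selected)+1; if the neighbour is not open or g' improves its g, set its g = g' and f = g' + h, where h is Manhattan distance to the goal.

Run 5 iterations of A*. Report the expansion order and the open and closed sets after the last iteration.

order=[(0,3) → (0,4) → (0,5) → (1,5) → (2,5)]; open=[(0,0) g=1 f=11, (0,6) g=5 f=11, (1,1) g=1 f=9, (1,2) g=2 f=9, (1,4) g=4 f=9, (1,6) g=6 f=11, (2,4) g=7 f=11, (3,5) g=7 f=9]; closed=[(0,1), (0,2), (0,3), (0,4), (0,5), (1,5), (2,5)]

step 1: expand (0,3) (f=9, h=7) → closed; open now [(0,0) g=1 f=11, (0,4) g=3 f=9, (1,1) g=1 f=9, (1,2) g=2 f=9]
step 2: expand (0,4) (f=9, h=6) → closed; open now [(0,0) g=1 f=11, (0,5) g=4 f=9, (1,1) g=1 f=9, (1,2) g=2 f=9, (1,4) g=4 f=9]
step 3: expand (0,5) (f=9, h=5) → closed; open now [(0,0) g=1 f=11, (0,6) g=5 f=11, (1,1) g=1 f=9, (1,2) g=2 f=9, (1,4) g=4 f=9, (1,5) g=5 f=9]
step 4: expand (1,5) (f=9, h=4) → closed; open now [(0,0) g=1 f=11, (0,6) g=5 f=11, (1,1) g=1 f=9, (1,2) g=2 f=9, (1,4) g=4 f=9, (1,6) g=6 f=11, (2,5) g=6 f=9]
step 5: expand (2,5) (f=9, h=3) → closed; open now [(0,0) g=1 f=11, (0,6) g=5 f=11, (1,1) g=1 f=9, (1,2) g=2 f=9, (1,4) g=4 f=9, (1,6) g=6 f=11, (2,4) g=7 f=11, (3,5) g=7 f=9]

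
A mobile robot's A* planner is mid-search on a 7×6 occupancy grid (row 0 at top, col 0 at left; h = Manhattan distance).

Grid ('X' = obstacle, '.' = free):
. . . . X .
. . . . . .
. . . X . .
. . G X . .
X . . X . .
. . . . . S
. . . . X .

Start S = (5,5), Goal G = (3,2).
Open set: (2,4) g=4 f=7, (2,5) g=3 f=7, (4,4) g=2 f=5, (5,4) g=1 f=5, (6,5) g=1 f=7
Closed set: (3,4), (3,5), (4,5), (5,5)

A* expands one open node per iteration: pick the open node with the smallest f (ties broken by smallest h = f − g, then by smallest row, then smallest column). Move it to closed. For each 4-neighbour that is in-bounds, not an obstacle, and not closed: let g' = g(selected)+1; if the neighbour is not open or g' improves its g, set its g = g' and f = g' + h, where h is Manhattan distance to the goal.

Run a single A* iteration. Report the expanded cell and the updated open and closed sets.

step 1: expand (4,4) (f=5, h=3) → closed; open now [(2,4) g=4 f=7, (2,5) g=3 f=7, (5,4) g=1 f=5, (6,5) g=1 f=7]

expanded=(4,4); open=[(2,4) g=4 f=7, (2,5) g=3 f=7, (5,4) g=1 f=5, (6,5) g=1 f=7]; closed=[(3,4), (3,5), (4,4), (4,5), (5,5)]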